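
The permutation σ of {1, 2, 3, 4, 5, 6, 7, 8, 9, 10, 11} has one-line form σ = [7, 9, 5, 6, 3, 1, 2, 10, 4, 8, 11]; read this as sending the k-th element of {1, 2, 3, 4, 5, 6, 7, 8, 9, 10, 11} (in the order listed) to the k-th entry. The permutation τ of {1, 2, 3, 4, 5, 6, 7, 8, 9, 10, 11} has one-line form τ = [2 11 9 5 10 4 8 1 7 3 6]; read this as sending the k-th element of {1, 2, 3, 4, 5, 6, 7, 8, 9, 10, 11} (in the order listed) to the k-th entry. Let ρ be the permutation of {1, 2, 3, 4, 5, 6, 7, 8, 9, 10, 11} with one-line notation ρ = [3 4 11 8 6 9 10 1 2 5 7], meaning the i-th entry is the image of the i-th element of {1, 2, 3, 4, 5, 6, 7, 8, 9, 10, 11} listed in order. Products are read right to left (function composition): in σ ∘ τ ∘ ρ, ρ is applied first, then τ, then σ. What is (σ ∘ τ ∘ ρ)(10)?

8

Chase 10: ρ(10) = 5; τ(5) = 10; σ(10) = 8. Hence (σ ∘ τ ∘ ρ)(10) = 8.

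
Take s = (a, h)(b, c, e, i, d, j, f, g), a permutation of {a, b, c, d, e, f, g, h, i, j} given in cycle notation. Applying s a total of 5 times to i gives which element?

i lies in the 8-cycle (b, c, e, i, d, j, f, g).
Advancing 5 steps from i: i → d → j → f → g → b.

b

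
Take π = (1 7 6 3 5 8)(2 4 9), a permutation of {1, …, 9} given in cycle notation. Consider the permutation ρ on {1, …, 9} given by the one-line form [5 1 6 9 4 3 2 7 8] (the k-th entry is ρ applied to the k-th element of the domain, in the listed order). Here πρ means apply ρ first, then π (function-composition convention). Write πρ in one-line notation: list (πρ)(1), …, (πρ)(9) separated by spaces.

8 7 3 2 9 5 4 6 1

Chase each element through ρ then π: 1 → 5 → 8; 2 → 1 → 7; 3 → 6 → 3; 4 → 9 → 2; 5 → 4 → 9; 6 → 3 → 5; 7 → 2 → 4; 8 → 7 → 6; 9 → 8 → 1.
So πρ in one-line form is 8 7 3 2 9 5 4 6 1.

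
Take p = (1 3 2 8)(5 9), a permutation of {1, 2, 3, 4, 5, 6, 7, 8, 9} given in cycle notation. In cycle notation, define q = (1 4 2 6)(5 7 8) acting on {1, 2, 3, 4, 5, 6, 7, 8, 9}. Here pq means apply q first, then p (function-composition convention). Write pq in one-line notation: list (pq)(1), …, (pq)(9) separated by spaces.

4 6 2 8 7 3 1 9 5

For each element, apply q then p: 1 → 4 → 4; 2 → 6 → 6; 3 → 3 → 2; 4 → 2 → 8; 5 → 7 → 7; 6 → 1 → 3; 7 → 8 → 1; 8 → 5 → 9; 9 → 9 → 5.
So pq in one-line form is 4 6 2 8 7 3 1 9 5.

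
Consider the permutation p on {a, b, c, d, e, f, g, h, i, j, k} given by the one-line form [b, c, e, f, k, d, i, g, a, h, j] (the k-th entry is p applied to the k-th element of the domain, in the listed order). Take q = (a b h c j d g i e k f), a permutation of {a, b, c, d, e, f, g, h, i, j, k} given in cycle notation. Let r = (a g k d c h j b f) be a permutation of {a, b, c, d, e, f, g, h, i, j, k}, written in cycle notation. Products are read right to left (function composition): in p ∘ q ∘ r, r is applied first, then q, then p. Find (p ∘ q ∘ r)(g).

Apply the permutations in order: r(g) = k, then q(k) = f, then p(f) = d. So (p ∘ q ∘ r)(g) = d.

d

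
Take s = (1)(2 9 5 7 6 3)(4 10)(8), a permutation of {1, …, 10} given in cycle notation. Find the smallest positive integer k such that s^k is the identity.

6

The disjoint cycles have lengths 6, 2, 1, 1.
Since disjoint cycles commute, ord(s) = lcm(6, 2) = 6.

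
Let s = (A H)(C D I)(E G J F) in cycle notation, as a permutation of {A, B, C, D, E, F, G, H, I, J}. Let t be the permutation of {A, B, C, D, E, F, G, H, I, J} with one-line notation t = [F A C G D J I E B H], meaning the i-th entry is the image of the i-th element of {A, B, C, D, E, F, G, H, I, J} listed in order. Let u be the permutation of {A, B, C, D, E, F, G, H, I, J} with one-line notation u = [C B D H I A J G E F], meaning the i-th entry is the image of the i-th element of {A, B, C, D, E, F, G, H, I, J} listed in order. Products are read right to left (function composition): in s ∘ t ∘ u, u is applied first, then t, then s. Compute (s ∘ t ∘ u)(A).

D

(s ∘ t ∘ u)(A) = s(t(u(A))). u(A) = C, then t(C) = C, then s(C) = D, so the result is D.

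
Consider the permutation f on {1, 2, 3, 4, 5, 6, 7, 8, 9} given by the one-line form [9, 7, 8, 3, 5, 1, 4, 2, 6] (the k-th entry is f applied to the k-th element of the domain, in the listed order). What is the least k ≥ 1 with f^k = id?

15

The disjoint-cycle form of f has cycle lengths 5, 3, 1.
The order is lcm(5, 3) = 15.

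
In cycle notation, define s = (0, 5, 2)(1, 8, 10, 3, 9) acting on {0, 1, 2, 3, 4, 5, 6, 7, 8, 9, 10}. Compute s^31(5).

5 lies in the 3-cycle (0, 5, 2).
Powers repeat with period 3 on this cycle, and 31 mod 3 = 1, so s^31(5) = s^1(5).
Advancing 1 step from 5: 5 → 2.

2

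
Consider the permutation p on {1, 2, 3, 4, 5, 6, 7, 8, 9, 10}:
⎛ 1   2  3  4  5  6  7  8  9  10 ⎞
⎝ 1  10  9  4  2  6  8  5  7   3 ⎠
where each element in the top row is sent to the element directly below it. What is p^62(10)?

Tracing 10 → 3 → … returns to 10 after 7 steps, so 10 lies in a 7-cycle (2, 10, 3, 9, 7, 8, 5).
Since the cycle has length 7, p^62 acts on it the same as p^6 (62 mod 7 = 6).
Stepping 6 places around the cycle: 10 → 3 → 9 → 7 → 8 → 5 → 2.

2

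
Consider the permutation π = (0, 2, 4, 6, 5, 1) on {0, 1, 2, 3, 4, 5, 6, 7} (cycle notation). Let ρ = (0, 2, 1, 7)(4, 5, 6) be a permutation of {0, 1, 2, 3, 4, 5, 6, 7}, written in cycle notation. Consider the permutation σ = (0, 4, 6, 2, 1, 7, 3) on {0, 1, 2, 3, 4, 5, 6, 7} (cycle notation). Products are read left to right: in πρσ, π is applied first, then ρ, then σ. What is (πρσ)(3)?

0

(πρσ)(3) = σ(ρ(π(3))). π(3) = 3, then ρ(3) = 3, then σ(3) = 0, so the result is 0.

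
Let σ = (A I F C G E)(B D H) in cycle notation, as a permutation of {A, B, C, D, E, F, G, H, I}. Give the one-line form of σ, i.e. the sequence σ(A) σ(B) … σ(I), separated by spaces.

I D G H A C E B F

Image by image: A→I, B→D, C→G, D→H, E→A, F→C, G→E, H→B, I→F.
Listing these in domain order gives I D G H A C E B F.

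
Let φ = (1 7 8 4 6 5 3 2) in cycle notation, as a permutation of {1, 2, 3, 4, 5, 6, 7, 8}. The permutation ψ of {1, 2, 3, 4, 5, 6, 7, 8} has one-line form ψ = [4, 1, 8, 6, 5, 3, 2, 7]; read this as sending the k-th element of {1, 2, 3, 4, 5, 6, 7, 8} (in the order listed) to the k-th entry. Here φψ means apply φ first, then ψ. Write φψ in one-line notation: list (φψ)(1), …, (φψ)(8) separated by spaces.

Chase each element through φ then ψ: 1 → 7 → 2; 2 → 1 → 4; 3 → 2 → 1; 4 → 6 → 3; 5 → 3 → 8; 6 → 5 → 5; 7 → 8 → 7; 8 → 4 → 6.
So φψ in one-line form is 2 4 1 3 8 5 7 6.

2 4 1 3 8 5 7 6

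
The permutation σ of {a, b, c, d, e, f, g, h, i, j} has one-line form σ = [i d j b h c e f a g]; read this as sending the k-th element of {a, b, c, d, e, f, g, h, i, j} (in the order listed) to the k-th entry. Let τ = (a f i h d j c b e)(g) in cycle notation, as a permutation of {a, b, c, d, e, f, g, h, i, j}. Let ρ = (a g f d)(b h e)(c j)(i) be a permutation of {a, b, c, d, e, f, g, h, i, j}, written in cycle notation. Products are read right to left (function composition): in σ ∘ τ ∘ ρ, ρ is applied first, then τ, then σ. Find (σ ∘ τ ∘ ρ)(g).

Apply the permutations in order: ρ(g) = f, then τ(f) = i, then σ(i) = a. So (σ ∘ τ ∘ ρ)(g) = a.

a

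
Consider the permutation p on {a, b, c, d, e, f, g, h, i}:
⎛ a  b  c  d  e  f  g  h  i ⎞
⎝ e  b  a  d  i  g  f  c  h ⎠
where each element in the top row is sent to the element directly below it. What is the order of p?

Decomposing into disjoint cycles gives cycle lengths 5, 2, 1, 1.
The order of p is the least common multiple of its cycle lengths: lcm(5, 2) = 10.

10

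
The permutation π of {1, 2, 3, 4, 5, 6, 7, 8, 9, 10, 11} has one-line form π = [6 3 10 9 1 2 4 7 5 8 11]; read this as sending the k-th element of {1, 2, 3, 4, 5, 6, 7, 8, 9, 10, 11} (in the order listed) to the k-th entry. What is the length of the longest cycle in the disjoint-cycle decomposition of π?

Decomposing into disjoint cycles gives (1 6 2 3 10 8 7 4 9 5); the longest has length 10.

10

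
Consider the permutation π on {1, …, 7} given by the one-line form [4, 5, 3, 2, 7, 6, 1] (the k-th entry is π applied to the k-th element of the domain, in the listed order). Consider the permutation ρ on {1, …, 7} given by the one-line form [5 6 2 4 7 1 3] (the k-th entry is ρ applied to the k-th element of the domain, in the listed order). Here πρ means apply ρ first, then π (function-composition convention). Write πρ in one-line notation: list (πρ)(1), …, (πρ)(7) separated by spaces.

7 6 5 2 1 4 3

For each element, apply ρ then π: 1 → 5 → 7; 2 → 6 → 6; 3 → 2 → 5; 4 → 4 → 2; 5 → 7 → 1; 6 → 1 → 4; 7 → 3 → 3.
Collecting the images, πρ = [7 6 5 2 1 4 3].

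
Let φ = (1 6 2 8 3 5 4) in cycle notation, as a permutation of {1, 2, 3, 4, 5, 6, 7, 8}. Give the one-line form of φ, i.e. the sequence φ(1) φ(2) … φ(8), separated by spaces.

Image by image: 1↦6, 2↦8, 3↦5, 4↦1, 5↦4, 6↦2, 7↦7, 8↦3.
So the one-line form is 6 8 5 1 4 2 7 3.

6 8 5 1 4 2 7 3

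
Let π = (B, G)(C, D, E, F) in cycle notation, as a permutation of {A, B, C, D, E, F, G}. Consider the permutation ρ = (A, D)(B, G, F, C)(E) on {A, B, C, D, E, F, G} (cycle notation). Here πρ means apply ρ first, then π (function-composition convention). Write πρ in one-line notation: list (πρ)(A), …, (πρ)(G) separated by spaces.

E B G A F D C

Chase each element through ρ then π: A → D → E; B → G → B; C → B → G; D → A → A; E → E → F; F → C → D; G → F → C.
Collecting the images, πρ = [E B G A F D C].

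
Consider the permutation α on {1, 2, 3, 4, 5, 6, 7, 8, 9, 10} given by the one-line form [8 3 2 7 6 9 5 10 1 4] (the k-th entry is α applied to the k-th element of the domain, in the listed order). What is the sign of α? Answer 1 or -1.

In disjoint-cycle form the cycle lengths are 8, 2.
A cycle of length ℓ contributes ℓ−1 transpositions, so α is a product of 7 + 1 = 8 transpositions — even.

1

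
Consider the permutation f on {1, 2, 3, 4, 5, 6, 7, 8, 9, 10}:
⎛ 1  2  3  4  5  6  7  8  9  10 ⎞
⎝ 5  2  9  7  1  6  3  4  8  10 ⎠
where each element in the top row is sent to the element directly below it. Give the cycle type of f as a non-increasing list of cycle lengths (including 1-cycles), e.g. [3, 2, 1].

[5, 2, 1, 1, 1]

The disjoint cycles are (1, 5)(2)(3, 9, 8, 4, 7)(6)(10), with lengths 5, 2, 1, 1, 1 in non-increasing order.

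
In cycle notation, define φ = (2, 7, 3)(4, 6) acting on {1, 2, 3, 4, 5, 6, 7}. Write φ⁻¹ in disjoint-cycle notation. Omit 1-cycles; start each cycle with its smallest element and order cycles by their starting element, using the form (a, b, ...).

The inverse reverses each cycle.
After reversing and putting each cycle's least element first, φ⁻¹ = (2, 3, 7)(4, 6).

(2, 3, 7)(4, 6)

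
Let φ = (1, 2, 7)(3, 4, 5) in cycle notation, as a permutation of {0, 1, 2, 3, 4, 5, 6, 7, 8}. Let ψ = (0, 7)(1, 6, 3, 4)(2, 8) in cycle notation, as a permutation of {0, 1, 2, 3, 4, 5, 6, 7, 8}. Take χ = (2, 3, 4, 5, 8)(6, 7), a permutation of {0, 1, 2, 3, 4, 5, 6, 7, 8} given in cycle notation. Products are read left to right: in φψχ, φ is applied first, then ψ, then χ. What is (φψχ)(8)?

(φψχ)(8) = χ(ψ(φ(8))). φ(8) = 8, then ψ(8) = 2, then χ(2) = 3, so the result is 3.

3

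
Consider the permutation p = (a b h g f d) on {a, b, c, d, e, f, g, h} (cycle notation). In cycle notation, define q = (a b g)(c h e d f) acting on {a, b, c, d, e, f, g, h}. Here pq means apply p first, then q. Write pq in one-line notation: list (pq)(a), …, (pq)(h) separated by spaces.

g e h b d f c a

(pq)(x) = q(p(x)). Computing each image: q(p(a)) = q(b) = g, q(p(b)) = q(h) = e, q(p(c)) = q(c) = h, q(p(d)) = q(a) = b, q(p(e)) = q(e) = d, q(p(f)) = q(d) = f, q(p(g)) = q(f) = c, q(p(h)) = q(g) = a.
Hence pq = [g e h b d f c a].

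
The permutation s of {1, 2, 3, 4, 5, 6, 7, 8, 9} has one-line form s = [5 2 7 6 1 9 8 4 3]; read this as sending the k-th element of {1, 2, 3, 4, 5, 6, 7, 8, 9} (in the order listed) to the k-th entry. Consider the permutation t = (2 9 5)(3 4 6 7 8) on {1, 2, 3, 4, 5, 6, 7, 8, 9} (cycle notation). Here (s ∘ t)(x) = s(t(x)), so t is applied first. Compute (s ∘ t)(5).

2

t(5) = 2, then s(2) = 2; composing gives (s ∘ t)(5) = 2.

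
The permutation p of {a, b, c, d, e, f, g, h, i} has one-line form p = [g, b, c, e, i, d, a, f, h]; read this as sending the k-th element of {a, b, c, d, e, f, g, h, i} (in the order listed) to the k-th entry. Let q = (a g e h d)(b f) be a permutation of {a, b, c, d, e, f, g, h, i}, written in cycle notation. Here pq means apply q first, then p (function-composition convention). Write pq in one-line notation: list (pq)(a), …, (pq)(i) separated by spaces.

a d c g f b i e h

(pq)(x) = p(q(x)). Computing each image: p(q(a)) = p(g) = a, p(q(b)) = p(f) = d, p(q(c)) = p(c) = c, p(q(d)) = p(a) = g, p(q(e)) = p(h) = f, p(q(f)) = p(b) = b, p(q(g)) = p(e) = i, p(q(h)) = p(d) = e, p(q(i)) = p(i) = h.
Hence pq = [a d c g f b i e h].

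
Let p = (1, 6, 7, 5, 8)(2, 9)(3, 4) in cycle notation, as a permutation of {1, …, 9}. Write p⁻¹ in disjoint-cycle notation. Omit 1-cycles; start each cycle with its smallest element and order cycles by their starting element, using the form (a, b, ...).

(1, 8, 5, 7, 6)(2, 9)(3, 4)

If p sends a → b within a cycle, p⁻¹ sends b → a; equivalently, reverse each cycle.
Reversing each cycle of p and rotating so the smallest element leads gives (1, 8, 5, 7, 6)(2, 9)(3, 4).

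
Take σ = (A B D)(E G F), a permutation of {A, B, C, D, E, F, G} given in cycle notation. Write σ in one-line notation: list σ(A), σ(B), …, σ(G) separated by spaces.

Image by image: A→B, B→D, C→C, D→A, E→G, F→E, G→F.
Listing these in domain order gives B D C A G E F.

B D C A G E F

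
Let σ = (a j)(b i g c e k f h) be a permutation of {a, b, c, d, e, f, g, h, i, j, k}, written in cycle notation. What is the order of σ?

The cycle type of σ is (8, 2, 1).
The order is lcm(8, 2) = 8.

8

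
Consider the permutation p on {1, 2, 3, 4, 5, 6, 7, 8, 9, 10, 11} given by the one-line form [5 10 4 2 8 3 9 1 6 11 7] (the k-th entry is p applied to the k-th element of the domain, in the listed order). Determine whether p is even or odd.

In disjoint-cycle form the cycle lengths are 8, 3.
A cycle of length ℓ contributes ℓ−1 transpositions, so p is a product of 7 + 2 = 9 transpositions — odd.

odd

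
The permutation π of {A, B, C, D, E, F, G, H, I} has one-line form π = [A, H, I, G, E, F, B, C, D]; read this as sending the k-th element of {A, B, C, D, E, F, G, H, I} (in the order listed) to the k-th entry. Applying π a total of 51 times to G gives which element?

C

Tracing G → B → … returns to G after 6 steps, so G lies in a 6-cycle (B, H, C, I, D, G).
On a 6-cycle, π^6 is the identity, so π^51 = π^3 there (51 ≡ 3 mod 6).
Advancing 3 steps from G: G → B → H → C.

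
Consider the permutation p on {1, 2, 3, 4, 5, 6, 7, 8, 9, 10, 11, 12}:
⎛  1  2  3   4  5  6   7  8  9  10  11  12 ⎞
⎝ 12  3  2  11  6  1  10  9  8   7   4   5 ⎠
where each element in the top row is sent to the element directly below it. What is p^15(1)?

Tracing 1 → 12 → … returns to 1 after 4 steps, so 1 lies in a 4-cycle (1, 12, 5, 6).
On a 4-cycle, p^4 is the identity, so p^15 = p^3 there (15 ≡ 3 mod 4).
Stepping 3 places around the cycle: 1 → 12 → 5 → 6.

6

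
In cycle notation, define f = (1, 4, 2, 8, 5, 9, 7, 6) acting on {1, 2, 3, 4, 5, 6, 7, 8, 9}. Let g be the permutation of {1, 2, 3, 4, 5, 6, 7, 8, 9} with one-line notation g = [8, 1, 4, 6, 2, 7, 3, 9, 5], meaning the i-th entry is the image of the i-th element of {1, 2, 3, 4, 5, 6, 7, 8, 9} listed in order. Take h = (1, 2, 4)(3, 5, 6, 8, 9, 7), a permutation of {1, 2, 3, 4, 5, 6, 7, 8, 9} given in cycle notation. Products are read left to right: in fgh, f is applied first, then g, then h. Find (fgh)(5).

Apply the permutations in order: f(5) = 9, then g(9) = 5, then h(5) = 6. So (fgh)(5) = 6.

6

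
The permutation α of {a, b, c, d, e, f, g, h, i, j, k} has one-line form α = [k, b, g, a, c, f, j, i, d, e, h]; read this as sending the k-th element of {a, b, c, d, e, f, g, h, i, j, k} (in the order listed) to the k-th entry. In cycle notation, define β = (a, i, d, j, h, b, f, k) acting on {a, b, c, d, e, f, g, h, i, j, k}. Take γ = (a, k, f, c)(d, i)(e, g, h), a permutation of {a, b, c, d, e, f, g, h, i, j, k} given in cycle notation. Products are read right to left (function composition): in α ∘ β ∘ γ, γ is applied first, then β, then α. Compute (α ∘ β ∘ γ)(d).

Apply the permutations in order: γ(d) = i, then β(i) = d, then α(d) = a. So (α ∘ β ∘ γ)(d) = a.

a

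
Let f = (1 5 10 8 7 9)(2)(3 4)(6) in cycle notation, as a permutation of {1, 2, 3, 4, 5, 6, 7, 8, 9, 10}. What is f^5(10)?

5

10 lies in the 6-cycle (1 5 10 8 7 9).
Stepping 5 places around the cycle: 10 → 8 → 7 → 9 → 1 → 5.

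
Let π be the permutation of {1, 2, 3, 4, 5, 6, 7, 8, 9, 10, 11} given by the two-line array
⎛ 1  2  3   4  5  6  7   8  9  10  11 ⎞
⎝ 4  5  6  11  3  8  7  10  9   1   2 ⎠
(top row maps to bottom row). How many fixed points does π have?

The fixed points (elements with π(x) = x) are {7, 9}, so there are 2.

2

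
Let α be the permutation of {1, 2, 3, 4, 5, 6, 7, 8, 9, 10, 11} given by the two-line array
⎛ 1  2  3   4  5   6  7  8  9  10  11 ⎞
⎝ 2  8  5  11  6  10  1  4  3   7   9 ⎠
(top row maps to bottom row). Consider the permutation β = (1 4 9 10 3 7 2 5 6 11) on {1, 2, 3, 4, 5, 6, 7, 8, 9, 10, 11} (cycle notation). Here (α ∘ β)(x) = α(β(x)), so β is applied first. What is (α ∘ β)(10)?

(α ∘ β)(10) = α(β(10)). β(10) = 3, then α(3) = 5. So (α ∘ β)(10) = 5.

5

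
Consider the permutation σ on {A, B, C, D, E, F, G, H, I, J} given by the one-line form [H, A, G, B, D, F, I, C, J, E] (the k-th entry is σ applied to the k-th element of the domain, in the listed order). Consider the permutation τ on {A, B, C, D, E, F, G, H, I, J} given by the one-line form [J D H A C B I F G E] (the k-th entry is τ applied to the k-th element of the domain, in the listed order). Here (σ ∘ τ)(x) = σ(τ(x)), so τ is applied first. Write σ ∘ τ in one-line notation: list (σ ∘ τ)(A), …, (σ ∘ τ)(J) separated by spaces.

E B C H G A J F I D

For each element, apply τ then σ: A → J → E; B → D → B; C → H → C; D → A → H; E → C → G; F → B → A; G → I → J; H → F → F; I → G → I; J → E → D.
Collecting the images, σ ∘ τ = [E B C H G A J F I D].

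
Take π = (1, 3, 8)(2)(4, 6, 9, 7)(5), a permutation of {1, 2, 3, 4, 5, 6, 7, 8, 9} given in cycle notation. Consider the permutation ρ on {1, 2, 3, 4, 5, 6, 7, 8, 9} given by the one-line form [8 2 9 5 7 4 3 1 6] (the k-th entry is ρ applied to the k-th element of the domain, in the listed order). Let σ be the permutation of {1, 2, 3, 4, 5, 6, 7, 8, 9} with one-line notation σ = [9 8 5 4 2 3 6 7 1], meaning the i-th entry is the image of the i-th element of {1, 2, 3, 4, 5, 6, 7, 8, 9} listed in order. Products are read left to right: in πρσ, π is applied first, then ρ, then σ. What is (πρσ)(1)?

Apply the permutations in order: π(1) = 3, then ρ(3) = 9, then σ(9) = 1. So (πρσ)(1) = 1.

1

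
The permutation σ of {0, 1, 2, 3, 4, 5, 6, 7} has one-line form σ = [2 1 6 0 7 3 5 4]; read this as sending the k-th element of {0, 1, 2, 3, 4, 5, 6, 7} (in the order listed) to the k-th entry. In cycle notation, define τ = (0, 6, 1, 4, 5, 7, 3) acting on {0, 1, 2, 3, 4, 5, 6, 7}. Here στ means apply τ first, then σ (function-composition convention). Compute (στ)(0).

(στ)(0) = σ(τ(0)). τ(0) = 6, then σ(6) = 5. So (στ)(0) = 5.

5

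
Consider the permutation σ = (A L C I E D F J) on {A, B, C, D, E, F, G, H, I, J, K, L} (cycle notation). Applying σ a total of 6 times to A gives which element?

A lies in the 8-cycle (A L C I E D F J).
Advancing 6 steps from A: A → L → C → I → E → D → F.

F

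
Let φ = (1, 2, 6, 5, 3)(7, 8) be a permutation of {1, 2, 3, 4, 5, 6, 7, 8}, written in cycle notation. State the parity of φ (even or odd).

The cycle lengths are 5, 2, 1.
A cycle of length ℓ contributes ℓ−1 transpositions, so φ is a product of 4 + 1 = 5 transpositions — odd.

odd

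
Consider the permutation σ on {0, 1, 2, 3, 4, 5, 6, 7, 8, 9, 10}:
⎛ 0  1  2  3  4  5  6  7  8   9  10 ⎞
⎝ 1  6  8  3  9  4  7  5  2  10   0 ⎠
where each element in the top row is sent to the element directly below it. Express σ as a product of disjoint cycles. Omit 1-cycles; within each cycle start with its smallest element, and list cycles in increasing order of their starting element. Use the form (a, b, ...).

From 0: 0 → 1 → 6 → 7 → 5 → 4 → 9 → 10 → 0, closing the cycle (0, 1, 6, 7, 5, 4, 9, 10).
Continuing from each remaining unvisited element yields (0, 1, 6, 7, 5, 4, 9, 10)(2, 8).

(0, 1, 6, 7, 5, 4, 9, 10)(2, 8)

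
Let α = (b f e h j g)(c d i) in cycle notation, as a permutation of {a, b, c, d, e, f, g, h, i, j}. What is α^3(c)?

c

c lies in the 3-cycle (c d i).
On a 3-cycle, α^3 is the identity, so α^3 = α^0 there (3 ≡ 0 mod 3).
So α^3(c) = c.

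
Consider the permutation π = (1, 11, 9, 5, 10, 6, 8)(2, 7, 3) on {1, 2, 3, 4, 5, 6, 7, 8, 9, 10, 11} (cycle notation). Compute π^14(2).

3

2 lies in the 3-cycle (2, 7, 3).
Since the cycle has length 3, π^14 acts on it the same as π^2 (14 mod 3 = 2).
Stepping 2 places around the cycle: 2 → 7 → 3.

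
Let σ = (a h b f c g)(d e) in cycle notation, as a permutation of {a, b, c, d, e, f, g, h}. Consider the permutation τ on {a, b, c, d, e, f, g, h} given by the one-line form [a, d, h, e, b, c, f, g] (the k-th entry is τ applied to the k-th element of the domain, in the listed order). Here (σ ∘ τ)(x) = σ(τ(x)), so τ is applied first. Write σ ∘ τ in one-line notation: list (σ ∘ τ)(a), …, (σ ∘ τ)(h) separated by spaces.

h e b d f g c a

(σ ∘ τ)(x) = σ(τ(x)). Computing each image: σ(τ(a)) = σ(a) = h, σ(τ(b)) = σ(d) = e, σ(τ(c)) = σ(h) = b, σ(τ(d)) = σ(e) = d, σ(τ(e)) = σ(b) = f, σ(τ(f)) = σ(c) = g, σ(τ(g)) = σ(f) = c, σ(τ(h)) = σ(g) = a.
Hence σ ∘ τ = [h e b d f g c a].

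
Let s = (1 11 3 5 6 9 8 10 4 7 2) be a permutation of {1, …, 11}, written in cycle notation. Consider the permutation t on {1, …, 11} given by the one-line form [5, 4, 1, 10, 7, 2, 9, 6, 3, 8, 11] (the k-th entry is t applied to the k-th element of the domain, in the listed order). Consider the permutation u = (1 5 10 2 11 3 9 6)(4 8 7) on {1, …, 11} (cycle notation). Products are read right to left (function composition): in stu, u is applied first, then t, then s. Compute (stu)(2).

Apply the permutations in order: u(2) = 11, then t(11) = 11, then s(11) = 3. So (stu)(2) = 3.

3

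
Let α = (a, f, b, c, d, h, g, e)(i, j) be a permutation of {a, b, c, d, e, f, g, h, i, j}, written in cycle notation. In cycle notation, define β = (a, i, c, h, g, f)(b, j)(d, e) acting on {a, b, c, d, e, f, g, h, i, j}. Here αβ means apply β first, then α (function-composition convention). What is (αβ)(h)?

e

(αβ)(h) = α(β(h)). β(h) = g, then α(g) = e. So (αβ)(h) = e.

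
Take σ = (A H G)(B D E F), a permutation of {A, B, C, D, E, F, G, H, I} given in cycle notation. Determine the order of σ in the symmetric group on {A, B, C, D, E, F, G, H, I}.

The disjoint cycles have lengths 4, 3, 1, 1.
The order is lcm(4, 3) = 12.

12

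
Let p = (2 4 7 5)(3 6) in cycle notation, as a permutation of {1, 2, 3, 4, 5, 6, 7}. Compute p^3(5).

7

5 lies in the 4-cycle (2 4 7 5).
Stepping 3 places around the cycle: 5 → 2 → 4 → 7.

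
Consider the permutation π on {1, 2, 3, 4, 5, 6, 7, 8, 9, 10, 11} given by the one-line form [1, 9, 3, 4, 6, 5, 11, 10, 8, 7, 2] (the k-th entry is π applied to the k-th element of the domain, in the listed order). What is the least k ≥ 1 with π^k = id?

6

Writing π as disjoint cycles, the cycle lengths are 6, 2, 1, 1, 1.
The order is lcm(6, 2) = 6.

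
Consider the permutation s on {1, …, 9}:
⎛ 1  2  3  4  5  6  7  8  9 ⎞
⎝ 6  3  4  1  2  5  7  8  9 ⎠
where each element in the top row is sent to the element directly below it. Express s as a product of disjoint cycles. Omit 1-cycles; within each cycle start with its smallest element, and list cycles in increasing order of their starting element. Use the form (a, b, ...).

(1, 6, 5, 2, 3, 4)

Iterating s from 1 gives 1 → 6 → 5 → 2 → 3 → 4 → 1; that is the 6-cycle (1, 6, 5, 2, 3, 4).
Continuing from each remaining unvisited element yields (1, 6, 5, 2, 3, 4).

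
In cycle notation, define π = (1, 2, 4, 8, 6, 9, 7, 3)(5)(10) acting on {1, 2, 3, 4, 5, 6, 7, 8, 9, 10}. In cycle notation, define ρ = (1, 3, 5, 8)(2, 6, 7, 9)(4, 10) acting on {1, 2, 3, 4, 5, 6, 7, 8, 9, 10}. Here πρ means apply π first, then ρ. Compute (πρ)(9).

First apply π: π(9) = 7, then ρ(7) = 9. Thus (πρ)(9) = 9.

9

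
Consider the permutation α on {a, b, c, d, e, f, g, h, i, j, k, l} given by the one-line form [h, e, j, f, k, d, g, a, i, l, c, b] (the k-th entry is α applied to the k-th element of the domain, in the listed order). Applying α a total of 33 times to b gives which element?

Tracing b → e → … returns to b after 6 steps, so b lies in a 6-cycle (b, e, k, c, j, l).
Powers repeat with period 6 on this cycle, and 33 mod 6 = 3, so α^33(b) = α^3(b).
Advancing 3 steps from b: b → e → k → c.

c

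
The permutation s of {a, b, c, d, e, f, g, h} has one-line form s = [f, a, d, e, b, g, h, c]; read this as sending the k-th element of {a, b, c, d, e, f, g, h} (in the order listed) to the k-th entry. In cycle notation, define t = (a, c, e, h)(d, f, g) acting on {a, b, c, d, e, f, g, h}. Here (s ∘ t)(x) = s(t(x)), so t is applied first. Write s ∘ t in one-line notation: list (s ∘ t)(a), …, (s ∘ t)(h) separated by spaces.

(s ∘ t)(x) = s(t(x)). Computing each image: s(t(a)) = s(c) = d, s(t(b)) = s(b) = a, s(t(c)) = s(e) = b, s(t(d)) = s(f) = g, s(t(e)) = s(h) = c, s(t(f)) = s(g) = h, s(t(g)) = s(d) = e, s(t(h)) = s(a) = f.
Hence s ∘ t = [d a b g c h e f].

d a b g c h e f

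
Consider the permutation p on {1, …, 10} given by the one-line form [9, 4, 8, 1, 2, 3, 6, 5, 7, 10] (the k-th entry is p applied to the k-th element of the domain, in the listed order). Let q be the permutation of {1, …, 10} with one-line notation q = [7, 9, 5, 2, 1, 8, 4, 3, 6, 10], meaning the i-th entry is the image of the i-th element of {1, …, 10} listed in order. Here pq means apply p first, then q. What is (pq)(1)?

6

(pq)(1) = q(p(1)). p(1) = 9, then q(9) = 6. So (pq)(1) = 6.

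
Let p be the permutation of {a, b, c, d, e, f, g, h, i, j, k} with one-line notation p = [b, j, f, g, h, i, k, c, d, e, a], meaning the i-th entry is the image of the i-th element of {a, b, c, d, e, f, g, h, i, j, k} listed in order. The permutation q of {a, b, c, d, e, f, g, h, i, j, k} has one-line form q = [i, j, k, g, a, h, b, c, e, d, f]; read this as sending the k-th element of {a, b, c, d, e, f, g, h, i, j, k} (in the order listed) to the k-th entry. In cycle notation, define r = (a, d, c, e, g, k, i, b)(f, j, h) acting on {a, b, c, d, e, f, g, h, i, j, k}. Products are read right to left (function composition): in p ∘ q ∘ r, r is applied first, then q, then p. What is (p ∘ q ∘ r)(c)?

Chase c: r(c) = e; q(e) = a; p(a) = b. Hence (p ∘ q ∘ r)(c) = b.

b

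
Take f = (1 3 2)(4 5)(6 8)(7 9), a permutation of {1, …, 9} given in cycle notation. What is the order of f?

The cycle type of f is (3, 2, 2, 2).
The order of f is the least common multiple of its cycle lengths: lcm(3, 2, 2, 2) = 6.

6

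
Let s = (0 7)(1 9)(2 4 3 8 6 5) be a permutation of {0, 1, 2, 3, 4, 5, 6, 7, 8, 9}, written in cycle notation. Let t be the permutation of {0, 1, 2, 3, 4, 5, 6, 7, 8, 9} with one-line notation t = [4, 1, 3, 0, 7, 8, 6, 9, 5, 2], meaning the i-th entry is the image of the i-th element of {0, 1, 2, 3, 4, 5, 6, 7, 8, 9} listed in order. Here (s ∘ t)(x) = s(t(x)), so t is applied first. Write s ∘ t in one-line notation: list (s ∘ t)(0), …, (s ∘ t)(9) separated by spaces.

3 9 8 7 0 6 5 1 2 4

Chase each element through t then s: 0 → 4 → 3; 1 → 1 → 9; 2 → 3 → 8; 3 → 0 → 7; 4 → 7 → 0; 5 → 8 → 6; 6 → 6 → 5; 7 → 9 → 1; 8 → 5 → 2; 9 → 2 → 4.
Collecting the images, s ∘ t = [3 9 8 7 0 6 5 1 2 4].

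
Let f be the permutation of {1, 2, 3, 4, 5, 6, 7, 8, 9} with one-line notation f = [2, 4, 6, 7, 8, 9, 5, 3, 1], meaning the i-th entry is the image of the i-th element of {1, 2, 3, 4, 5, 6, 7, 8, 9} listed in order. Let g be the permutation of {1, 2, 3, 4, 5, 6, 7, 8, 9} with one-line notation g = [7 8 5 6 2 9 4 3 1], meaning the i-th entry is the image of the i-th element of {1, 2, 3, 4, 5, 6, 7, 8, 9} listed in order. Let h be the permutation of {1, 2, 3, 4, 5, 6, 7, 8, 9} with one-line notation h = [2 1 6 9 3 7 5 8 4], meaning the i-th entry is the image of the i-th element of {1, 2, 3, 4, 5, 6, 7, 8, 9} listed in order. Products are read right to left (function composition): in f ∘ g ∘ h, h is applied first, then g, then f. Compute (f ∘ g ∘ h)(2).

Apply the permutations in order: h(2) = 1, then g(1) = 7, then f(7) = 5. So (f ∘ g ∘ h)(2) = 5.

5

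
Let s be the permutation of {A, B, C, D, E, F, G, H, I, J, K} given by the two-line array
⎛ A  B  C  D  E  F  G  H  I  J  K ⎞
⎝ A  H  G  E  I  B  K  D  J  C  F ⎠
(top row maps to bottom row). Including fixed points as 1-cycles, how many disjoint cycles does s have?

The cycle decomposition is (A)(B H D E I J C G K F), which has 2 cycles (counting 1-cycles).

2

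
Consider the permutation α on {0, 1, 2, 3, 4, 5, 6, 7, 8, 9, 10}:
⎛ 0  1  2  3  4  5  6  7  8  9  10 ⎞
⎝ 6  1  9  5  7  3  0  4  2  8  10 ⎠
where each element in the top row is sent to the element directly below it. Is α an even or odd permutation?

In disjoint-cycle form the cycle lengths are 3, 2, 2, 2, 1, 1.
A cycle of length ℓ contributes ℓ−1 transpositions, so α is a product of 2 + 1 + 1 + 1 = 5 transpositions — odd.

odd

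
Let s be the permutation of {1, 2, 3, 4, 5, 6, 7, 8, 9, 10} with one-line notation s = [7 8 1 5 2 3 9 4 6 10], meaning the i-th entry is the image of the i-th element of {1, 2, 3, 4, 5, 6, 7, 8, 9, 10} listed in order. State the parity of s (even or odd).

odd

In disjoint-cycle form the cycle lengths are 5, 4, 1.
A cycle of length ℓ contributes ℓ−1 transpositions, so s is a product of 4 + 3 = 7 transpositions — odd.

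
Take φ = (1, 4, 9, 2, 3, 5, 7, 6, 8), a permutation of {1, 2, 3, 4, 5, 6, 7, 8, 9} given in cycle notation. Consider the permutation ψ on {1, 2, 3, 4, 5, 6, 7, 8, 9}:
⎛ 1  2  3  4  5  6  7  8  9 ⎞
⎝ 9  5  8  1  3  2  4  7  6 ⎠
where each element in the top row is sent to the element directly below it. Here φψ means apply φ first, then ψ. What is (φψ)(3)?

φ(3) = 5, then ψ(5) = 3; composing gives (φψ)(3) = 3.

3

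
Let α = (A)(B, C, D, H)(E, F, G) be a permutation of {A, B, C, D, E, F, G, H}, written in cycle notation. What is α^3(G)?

G

G lies in the 3-cycle (E, F, G).
Since the cycle has length 3, α^3 acts on it the same as α^0 (3 mod 3 = 0).
So α^3(G) = G.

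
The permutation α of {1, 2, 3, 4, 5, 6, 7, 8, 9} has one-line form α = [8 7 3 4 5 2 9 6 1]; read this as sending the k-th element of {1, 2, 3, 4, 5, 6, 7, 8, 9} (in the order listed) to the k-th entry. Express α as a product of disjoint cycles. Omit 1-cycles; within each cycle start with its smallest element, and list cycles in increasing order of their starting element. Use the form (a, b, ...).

(1, 8, 6, 2, 7, 9)

From 1: 1 → 8 → 6 → 2 → 7 → 9 → 1, closing the cycle (1, 8, 6, 2, 7, 9).
Continuing from each remaining unvisited element yields (1, 8, 6, 2, 7, 9).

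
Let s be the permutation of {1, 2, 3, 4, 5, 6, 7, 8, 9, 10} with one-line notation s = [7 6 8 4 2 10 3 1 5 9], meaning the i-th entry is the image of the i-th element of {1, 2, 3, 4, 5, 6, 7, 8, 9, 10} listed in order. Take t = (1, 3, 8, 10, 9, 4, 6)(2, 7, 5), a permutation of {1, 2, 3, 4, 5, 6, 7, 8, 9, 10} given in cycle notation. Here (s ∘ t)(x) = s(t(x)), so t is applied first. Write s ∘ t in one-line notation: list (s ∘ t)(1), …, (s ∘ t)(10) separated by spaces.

(s ∘ t)(x) = s(t(x)). Computing each image: s(t(1)) = s(3) = 8, s(t(2)) = s(7) = 3, s(t(3)) = s(8) = 1, s(t(4)) = s(6) = 10, s(t(5)) = s(2) = 6, s(t(6)) = s(1) = 7, s(t(7)) = s(5) = 2, s(t(8)) = s(10) = 9, s(t(9)) = s(4) = 4, s(t(10)) = s(9) = 5.
Hence s ∘ t = [8 3 1 10 6 7 2 9 4 5].

8 3 1 10 6 7 2 9 4 5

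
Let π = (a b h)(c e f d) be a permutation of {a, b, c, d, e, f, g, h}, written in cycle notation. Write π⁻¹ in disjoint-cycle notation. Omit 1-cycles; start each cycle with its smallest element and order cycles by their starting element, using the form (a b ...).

Inverting a permutation written in cycle notation just reverses the order within every cycle.
After reversing and putting each cycle's least element first, π⁻¹ = (a h b)(c d f e).

(a h b)(c d f e)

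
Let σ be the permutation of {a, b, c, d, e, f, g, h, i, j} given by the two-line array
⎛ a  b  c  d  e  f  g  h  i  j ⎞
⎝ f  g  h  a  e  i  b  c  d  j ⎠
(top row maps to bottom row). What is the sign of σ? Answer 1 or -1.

-1

In disjoint-cycle form the cycle lengths are 4, 2, 2, 1, 1.
A cycle of length ℓ contributes ℓ−1 transpositions, so σ is a product of 3 + 1 + 1 = 5 transpositions — odd.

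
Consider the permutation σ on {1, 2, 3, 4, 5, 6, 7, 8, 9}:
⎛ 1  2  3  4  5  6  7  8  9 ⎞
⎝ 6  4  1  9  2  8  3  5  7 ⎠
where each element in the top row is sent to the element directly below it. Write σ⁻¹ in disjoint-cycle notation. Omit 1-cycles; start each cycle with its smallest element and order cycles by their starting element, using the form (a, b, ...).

The cycle decomposition of σ is (1, 6, 8, 5, 2, 4, 9, 7, 3).
Reversing each cycle (and rotating so the smallest element leads) gives σ⁻¹ = (1, 3, 7, 9, 4, 2, 5, 8, 6).

(1, 3, 7, 9, 4, 2, 5, 8, 6)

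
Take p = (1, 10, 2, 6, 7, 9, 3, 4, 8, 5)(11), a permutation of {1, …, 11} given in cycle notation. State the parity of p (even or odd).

The cycle lengths are 10, 1.
A cycle is odd iff its length is even; p has 1 even-length cycle, so sgn(p) = (−1)^1 and p is odd.

odd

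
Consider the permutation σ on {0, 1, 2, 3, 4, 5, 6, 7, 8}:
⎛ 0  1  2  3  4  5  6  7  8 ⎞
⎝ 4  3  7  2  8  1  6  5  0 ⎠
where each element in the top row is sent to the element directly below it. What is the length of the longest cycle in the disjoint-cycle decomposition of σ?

5

Decomposing into disjoint cycles gives (0, 4, 8)(1, 3, 2, 7, 5); the longest has length 5.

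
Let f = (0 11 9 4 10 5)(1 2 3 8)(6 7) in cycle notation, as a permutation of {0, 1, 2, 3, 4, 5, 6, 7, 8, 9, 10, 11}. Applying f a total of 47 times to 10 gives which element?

4

10 lies in the 6-cycle (0 11 9 4 10 5).
Powers repeat with period 6 on this cycle, and 47 mod 6 = 5, so f^47(10) = f^5(10).
Stepping 5 places around the cycle: 10 → 5 → 0 → 11 → 9 → 4.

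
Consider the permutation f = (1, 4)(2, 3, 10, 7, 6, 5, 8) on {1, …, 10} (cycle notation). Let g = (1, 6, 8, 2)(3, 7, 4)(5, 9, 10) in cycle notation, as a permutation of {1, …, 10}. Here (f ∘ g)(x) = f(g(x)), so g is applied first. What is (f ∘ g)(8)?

3

g(8) = 2, then f(2) = 3; composing gives (f ∘ g)(8) = 3.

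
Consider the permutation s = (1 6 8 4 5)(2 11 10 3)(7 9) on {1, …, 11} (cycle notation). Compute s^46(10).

2

10 lies in the 4-cycle (2 11 10 3).
On a 4-cycle, s^4 is the identity, so s^46 = s^2 there (46 ≡ 2 mod 4).
Advancing 2 steps from 10: 10 → 3 → 2.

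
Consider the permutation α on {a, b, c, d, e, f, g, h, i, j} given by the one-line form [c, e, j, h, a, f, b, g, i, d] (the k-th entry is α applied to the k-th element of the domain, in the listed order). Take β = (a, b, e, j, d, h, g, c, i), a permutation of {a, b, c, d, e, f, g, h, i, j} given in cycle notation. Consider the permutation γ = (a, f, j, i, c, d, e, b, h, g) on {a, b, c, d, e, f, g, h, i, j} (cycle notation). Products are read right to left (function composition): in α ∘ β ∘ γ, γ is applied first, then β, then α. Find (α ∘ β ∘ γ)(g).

(α ∘ β ∘ γ)(g) = α(β(γ(g))). γ(g) = a, then β(a) = b, then α(b) = e, so the result is e.

e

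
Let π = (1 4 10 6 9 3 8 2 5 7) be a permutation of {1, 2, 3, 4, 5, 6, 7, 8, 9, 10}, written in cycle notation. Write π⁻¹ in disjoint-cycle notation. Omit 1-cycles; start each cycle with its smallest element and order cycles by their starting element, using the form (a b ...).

(1 7 5 2 8 3 9 6 10 4)

The inverse reverses each cycle.
After reversing and putting each cycle's least element first, π⁻¹ = (1 7 5 2 8 3 9 6 10 4).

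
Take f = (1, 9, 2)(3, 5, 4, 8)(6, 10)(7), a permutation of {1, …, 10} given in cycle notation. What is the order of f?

The disjoint cycles have lengths 4, 3, 2, 1.
The order of f is the least common multiple of its cycle lengths: lcm(4, 3, 2) = 12.

12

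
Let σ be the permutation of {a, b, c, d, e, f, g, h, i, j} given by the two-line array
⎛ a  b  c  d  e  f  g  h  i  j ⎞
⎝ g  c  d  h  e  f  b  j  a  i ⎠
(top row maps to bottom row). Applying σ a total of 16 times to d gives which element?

d

Tracing d → h → … returns to d after 8 steps, so d lies in an 8-cycle (a, g, b, c, d, h, j, i).
On an 8-cycle, σ^8 is the identity, so σ^16 = σ^0 there (16 ≡ 0 mod 8).
So σ^16(d) = d.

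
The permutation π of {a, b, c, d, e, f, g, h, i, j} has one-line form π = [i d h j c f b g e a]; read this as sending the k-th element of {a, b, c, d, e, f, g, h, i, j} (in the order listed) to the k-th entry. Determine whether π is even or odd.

In disjoint-cycle form the cycle lengths are 9, 1.
A cycle of length ℓ contributes ℓ−1 transpositions, so π is a product of 8 transpositions — even.

even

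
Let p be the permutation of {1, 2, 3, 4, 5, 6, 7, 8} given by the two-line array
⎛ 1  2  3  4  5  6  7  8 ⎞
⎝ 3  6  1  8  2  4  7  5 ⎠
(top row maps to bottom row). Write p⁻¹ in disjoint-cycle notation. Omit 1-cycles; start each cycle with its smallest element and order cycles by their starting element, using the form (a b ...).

(1 3)(2 5 8 4 6)

The cycle decomposition of p is (1 3)(2 6 4 8 5).
Reversing each cycle (and rotating so the smallest element leads) gives p⁻¹ = (1 3)(2 5 8 4 6).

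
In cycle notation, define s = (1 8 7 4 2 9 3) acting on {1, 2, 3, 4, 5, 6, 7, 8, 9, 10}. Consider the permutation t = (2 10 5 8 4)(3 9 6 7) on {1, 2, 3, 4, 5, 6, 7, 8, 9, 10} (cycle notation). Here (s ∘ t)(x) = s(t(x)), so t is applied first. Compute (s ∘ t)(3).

3

t(3) = 9, then s(9) = 3; composing gives (s ∘ t)(3) = 3.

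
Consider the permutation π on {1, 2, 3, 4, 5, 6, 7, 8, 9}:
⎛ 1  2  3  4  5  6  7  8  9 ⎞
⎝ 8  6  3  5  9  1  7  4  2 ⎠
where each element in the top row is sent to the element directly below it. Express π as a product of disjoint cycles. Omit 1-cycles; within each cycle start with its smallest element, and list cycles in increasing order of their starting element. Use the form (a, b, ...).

(1, 8, 4, 5, 9, 2, 6)

Iterating π from 1 gives 1 → 8 → 4 → 5 → 9 → 2 → 6 → 1; that is the 7-cycle (1, 8, 4, 5, 9, 2, 6).
Continuing from each remaining unvisited element yields (1, 8, 4, 5, 9, 2, 6).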